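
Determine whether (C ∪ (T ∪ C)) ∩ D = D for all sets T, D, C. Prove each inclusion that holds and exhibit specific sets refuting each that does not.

(⊆) Let x ∈ (C ∪ (T ∪ C)) ∩ D. Then either x ∈ T ∩ D and x ∉ C; or x ∈ D ∩ C and x ∉ T; or x ∈ T ∩ D ∩ C. In each case x ∈ D, so (C ∪ (T ∪ C)) ∩ D ⊆ D.

(⊇) This inclusion fails. Take T = ∅, D = {1}, C = ∅; then 1 ∈ D but 1 ∉ (C ∪ (T ∪ C)) ∩ D.

The sets are not equal: only the forward inclusion holds.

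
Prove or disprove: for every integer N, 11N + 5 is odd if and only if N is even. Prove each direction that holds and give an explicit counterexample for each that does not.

Both directions hold; the statement is true.

(→) Suppose 11N + 5 is odd. Since 11 is odd, 11N and N have the same parity, so 11N + 5 ≡ N + 5 (mod 2). As 5 is odd, 11N + 5 is odd exactly when N is even. Thus N is even.

(←) Conversely, suppose N is even; write N = 2j. Then 11N + 5 = 11·(2j) + 5 = 2·11j + 5, which is odd.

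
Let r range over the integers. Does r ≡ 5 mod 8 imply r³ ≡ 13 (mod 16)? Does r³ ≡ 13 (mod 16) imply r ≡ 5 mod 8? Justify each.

Not equivalent: only (⇐) holds.

(→) This fails: take r = 13. Then 13 ≡ 5 (mod 8), but 13³ = 2197 ≡ 5 (mod 16), not 13.

(←) Conversely, the residues r modulo 16 with r³ ≡ 13 (mod 16) are exactly {5}, and each is ≡ 5 (mod 8).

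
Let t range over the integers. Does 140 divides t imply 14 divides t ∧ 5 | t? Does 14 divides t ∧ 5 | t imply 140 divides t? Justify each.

Only the forward direction holds.

(⇒) If 140 ∣ t, write t = 140q. Since 140 = 10·14, t = 14·(10q), so 14 ∣ t; and since 140 = 28·5, t = 5·(28q), so 5 ∣ t.

(⇐) This fails: take t = 70. Both 14 ∣ 70 and 5 ∣ 70, yet 70 is not a multiple of 140 (since 70 = 0·140 + 70), so 140 ∤ 70.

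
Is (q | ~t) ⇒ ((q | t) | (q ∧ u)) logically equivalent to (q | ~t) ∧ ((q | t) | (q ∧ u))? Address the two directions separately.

Not equivalent: only (⇐) holds.

(⟹) This fails. Under q = F, u = F, t = T, the left side is true but the right side is false.

(⟸) Assume the antecedent. If q is true, (q | ~t) ⇒ ((q | t) | (q ∧ u)) reduces to true regardless of the other variables. If q is false, the antecedent cannot hold. Either way (q | ~t) ⇒ ((q | t) | (q ∧ u)) holds.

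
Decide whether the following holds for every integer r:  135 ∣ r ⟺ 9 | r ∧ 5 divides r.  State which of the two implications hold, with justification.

(⟸) This fails: take r = 45. Both 9 ∣ 45 and 5 ∣ 45, yet 45 is not a multiple of 135 (since 45 = 0·135 + 45), so 135 ∤ 45.

(⟹) If 135 ∣ r, write r = 135q. Since 135 = 15·9, r = 9·(15q), so 9 ∣ r; and since 135 = 27·5, r = 5·(27q), so 5 ∣ r.

Not equivalent: only (⇒) holds.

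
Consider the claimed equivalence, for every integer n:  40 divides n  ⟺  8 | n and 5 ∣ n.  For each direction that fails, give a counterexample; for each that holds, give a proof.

(⇒) If 40 ∣ n, write n = 40q. Since 40 = 5·8, n = 8·(5q), so 8 ∣ n; and since 40 = 8·5, n = 5·(8q), so 5 ∣ n.

(⇐) Suppose 8 ∣ n and 5 ∣ n. Any common multiple of 8 and 5 is a multiple of their lcm; here gcd(8, 5) = 1, so lcm(8, 5) = 8·5 = 40, so 40 ∣ n.

Both directions hold.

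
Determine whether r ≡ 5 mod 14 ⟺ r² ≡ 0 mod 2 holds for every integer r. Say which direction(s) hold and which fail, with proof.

Neither implication holds.

(⇒) This fails: take r = 5. Then 5 ≡ 5 (mod 14), but 5² = 25 ≡ 1 (mod 2), not 0.

(⇐) This fails: take r = 0. Then 0² = 0 ≡ 0 (mod 2), yet 0 ≡ 0 (mod 14), not 5.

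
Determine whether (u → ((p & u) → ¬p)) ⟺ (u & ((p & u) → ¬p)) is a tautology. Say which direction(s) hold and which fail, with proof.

(⇒) fails; (⇐) holds.

Forward direction. This fails. Under p = F, u = F, the left side is true but the right side is false.

Converse. Assume the antecedent. If p is true, the antecedent cannot hold. If p is false, u → ((p & u) → ¬p) reduces to true regardless of the other variables. Either way u → ((p & u) → ¬p) holds.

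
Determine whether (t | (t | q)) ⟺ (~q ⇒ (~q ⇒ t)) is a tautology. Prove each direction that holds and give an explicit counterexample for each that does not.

Equivalent; both directions hold.

(←) Assume the antecedent. If q is true, t | (t | q) reduces to true regardless of the other variables. If q is false, the antecedent forces (q = F, t = T), and t | (t | q) holds there. Either way t | (t | q) holds.

(→) Assume the antecedent. If q is true, ~q ⇒ (~q ⇒ t) reduces to true regardless of the other variables. If q is false, the antecedent forces (q = F, t = T), and ~q ⇒ (~q ⇒ t) holds there. Either way ~q ⇒ (~q ⇒ t) holds.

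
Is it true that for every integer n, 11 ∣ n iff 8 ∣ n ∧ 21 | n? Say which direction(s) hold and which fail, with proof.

(⇒) fails and (⇐) fails.

Forward direction. This fails: take n = 11. Certainly 11 ∣ 11, but 8 ∤ 11.

Converse. This fails: take n = 168. Both 8 ∣ 168 and 21 ∣ 168, yet 168 is not a multiple of 11 (since 168 = 15·11 + 3), so 11 ∤ 168.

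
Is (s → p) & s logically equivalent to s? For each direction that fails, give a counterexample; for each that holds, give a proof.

(⇒) Assume the antecedent. If p is true, the antecedent forces (p = T, s = T), and s holds there. If p is false, the antecedent cannot hold. Either way s holds.

(⇐) This fails. Under p = F, s = T, the left side is false but the right side is true.

Only the forward implication holds.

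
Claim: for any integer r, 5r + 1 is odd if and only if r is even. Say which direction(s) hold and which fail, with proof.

Both directions hold.

(⟹) Suppose 5r + 1 is odd. Since 5 is odd, 5r and r have the same parity, so 5r + 1 ≡ r + 1 (mod 2). As 1 is odd, 5r + 1 is odd exactly when r is even. Thus r is even.

(⟸) Conversely, suppose r is even; write r = 2j. Then 5r + 1 = 5·(2j) + 1 = 2·5j + 1, which is odd.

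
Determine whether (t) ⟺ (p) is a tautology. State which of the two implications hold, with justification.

Both directions fail.

[⇒] This fails. Under t = T, p = F, the left side is true but the right side is false.

[⇐] This fails. Under t = F, p = T, the left side is false but the right side is true.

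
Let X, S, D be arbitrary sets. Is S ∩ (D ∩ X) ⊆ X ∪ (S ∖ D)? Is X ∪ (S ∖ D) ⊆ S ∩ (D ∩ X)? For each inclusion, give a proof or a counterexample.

(⊆) holds; (⊇) fails.

(⟹) Let x ∈ S ∩ (D ∩ X). Then x ∈ X ∩ S ∩ D, from which x ∈ X ∪ (S ∖ D).

(⟸) This inclusion fails. Take X = {1}, S = ∅, D = ∅; then 1 ∈ X ∪ (S ∖ D) but 1 ∉ S ∩ (D ∩ X).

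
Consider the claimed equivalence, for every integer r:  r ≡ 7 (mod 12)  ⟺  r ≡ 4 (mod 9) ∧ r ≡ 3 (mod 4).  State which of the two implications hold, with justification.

[⇒] This fails: r = 19 gives 19 ≡ 7 (mod 12) but 19 ≡ 1 (mod 9), so the conjunction on the right does not hold.

[⇐] Conversely, if r ≡ 4 (mod 9) and r ≡ 3 (mod 4), then by the Chinese remainder theorem r ≡ 31 (mod 36). Since 31 ≡ 7 (mod 12) and 12 ∣ 36, we get r ≡ 7 (mod 12).

Not equivalent: only (⇐) holds.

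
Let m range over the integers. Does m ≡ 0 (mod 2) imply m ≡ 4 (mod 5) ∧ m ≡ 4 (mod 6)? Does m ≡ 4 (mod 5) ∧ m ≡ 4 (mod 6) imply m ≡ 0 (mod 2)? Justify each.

(⇒) This fails: m = 0 gives 0 ≡ 0 (mod 2) but 0 ≡ 0 (mod 5), so the conjunction on the right does not hold.

(⇐) Conversely, if m ≡ 4 (mod 5) and m ≡ 4 (mod 6), then by the Chinese remainder theorem m ≡ 4 (mod 30). Since 4 ≡ 0 (mod 2) and 2 ∣ 30, we get m ≡ 0 (mod 2).

Only the converse holds.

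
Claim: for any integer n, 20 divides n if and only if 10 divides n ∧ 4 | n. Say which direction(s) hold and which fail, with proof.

Forward direction. If 20 ∣ n, write n = 20q. Since 20 = 2·10, n = 10·(2q), so 10 ∣ n; and since 20 = 5·4, n = 4·(5q), so 4 ∣ n.

Converse. Suppose 10 ∣ n and 4 ∣ n. Any common multiple of 10 and 4 is a multiple of their lcm; here lcm(10, 4) = 10·4/gcd(10, 4) = 40/2 = 20, so 20 ∣ n.

Both implications hold.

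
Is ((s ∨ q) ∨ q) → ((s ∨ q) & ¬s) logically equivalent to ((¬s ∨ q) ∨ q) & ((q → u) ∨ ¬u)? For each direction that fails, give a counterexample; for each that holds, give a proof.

Only the forward implication holds.

(⇒) Assume the antecedent. If s is true, the antecedent cannot hold. If s is false, the consequent reduces to true regardless of the other variables. Either way the consequent holds.

(⇐) This fails. Under s = T, u = F, q = T, the left side is false but the right side is true.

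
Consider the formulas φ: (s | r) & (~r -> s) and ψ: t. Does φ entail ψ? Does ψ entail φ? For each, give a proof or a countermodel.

Forward direction. This fails. Under s = T, t = F, r = F, the left side is true but the right side is false.

Converse. This fails. Under s = F, t = T, r = F, the left side is false but the right side is true.

Neither implication holds.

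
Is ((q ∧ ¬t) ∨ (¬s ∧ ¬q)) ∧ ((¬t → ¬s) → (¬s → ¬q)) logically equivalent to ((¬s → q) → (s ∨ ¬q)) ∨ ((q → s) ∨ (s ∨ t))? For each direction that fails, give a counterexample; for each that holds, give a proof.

(⟹) Assume the antecedent. If t is true, the consequent reduces to true regardless of the other variables. If t is false, the antecedent forces (t = F, q = F, s = F) or (t = F, q = T, s = T), and the consequent holds there. Either way the consequent holds.

(⟸) This fails. Under t = T, q = T, s = F, the left side is false but the right side is true.

(⇒) holds; (⇐) fails.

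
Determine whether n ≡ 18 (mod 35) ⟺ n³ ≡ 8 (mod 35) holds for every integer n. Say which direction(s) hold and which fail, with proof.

(⇒) fails and (⇐) fails.

[⇒] This fails: take n = 18. Then 18 ≡ 18 (mod 35), but 18³ = 5832 ≡ 22 (mod 35), not 8.

[⇐] This fails: take n = 2. Then 2³ = 8 ≡ 8 (mod 35), yet 2 ≡ 2 (mod 35), not 18.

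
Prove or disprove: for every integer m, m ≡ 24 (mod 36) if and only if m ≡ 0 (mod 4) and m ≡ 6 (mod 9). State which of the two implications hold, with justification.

(⟹) Suppose m ≡ 24 (mod 36); write m = 36j + 24. Since 4 ∣ 36, reducing mod 4 gives m ≡ 24 ≡ 0 (mod 4); since 9 ∣ 36, reducing mod 9 gives m ≡ 24 ≡ 6 (mod 9).

(⟸) Conversely, if m ≡ 0 (mod 4) and m ≡ 6 (mod 9), then by the Chinese remainder theorem m ≡ 24 (mod 36). This is exactly m ≡ 24 (mod 36).

Both directions hold; the statement is true.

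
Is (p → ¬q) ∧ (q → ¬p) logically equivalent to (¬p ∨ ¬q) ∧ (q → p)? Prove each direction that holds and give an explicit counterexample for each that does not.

Only the converse holds.

(⇐) Assume the antecedent. If q is true, the antecedent cannot hold. If q is false, (p → ¬q) ∧ (q → ¬p) reduces to true regardless of the other variables. Either way (p → ¬q) ∧ (q → ¬p) holds.

(⇒) This fails. Under q = T, p = F, the left side is true but the right side is false.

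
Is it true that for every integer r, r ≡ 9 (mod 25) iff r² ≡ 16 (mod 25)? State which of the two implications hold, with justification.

Forward direction. This fails: take r = 9. Then 9 ≡ 9 (mod 25), but 9² = 81 ≡ 6 (mod 25), not 16.

Converse. This fails: take r = 4. Then 4² = 16 ≡ 16 (mod 25), yet 4 ≡ 4 (mod 25), not 9.

Neither implication holds.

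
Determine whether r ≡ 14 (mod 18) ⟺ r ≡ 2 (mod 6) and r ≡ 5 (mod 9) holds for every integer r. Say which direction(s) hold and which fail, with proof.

Forward direction. Suppose r ≡ 14 (mod 18); write r = 18j + 14. Since 6 ∣ 18, reducing mod 6 gives r ≡ 14 ≡ 2 (mod 6); since 9 ∣ 18, reducing mod 9 gives r ≡ 14 ≡ 5 (mod 9).

Converse. If r ≡ 2 (mod 6) and r ≡ 5 (mod 9), then by the Chinese remainder theorem r ≡ 14 (mod 18). This is exactly r ≡ 14 (mod 18).

Equivalent; both directions hold.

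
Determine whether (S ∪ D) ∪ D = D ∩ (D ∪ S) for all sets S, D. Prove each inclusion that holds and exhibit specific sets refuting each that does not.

(⊆) This inclusion fails. Take S = {1}, D = ∅; then 1 ∈ (S ∪ D) ∪ D but 1 ∉ D ∩ (D ∪ S).

(⊇) Let x ∈ D ∩ (D ∪ S). Then either x ∈ D and x ∉ S; or x ∈ S ∩ D. In each case x ∈ (S ∪ D) ∪ D, so D ∩ (D ∪ S) ⊆ (S ∪ D) ∪ D.

Only the reverse inclusion holds.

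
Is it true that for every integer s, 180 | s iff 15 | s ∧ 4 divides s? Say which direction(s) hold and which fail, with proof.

(→) If 180 ∣ s, write s = 180q. Since 180 = 12·15, s = 15·(12q), so 15 ∣ s; and since 180 = 45·4, s = 4·(45q), so 4 ∣ s.

(←) This fails: take s = 60. Both 15 ∣ 60 and 4 ∣ 60, yet 60 is not a multiple of 180 (since 60 = 0·180 + 60), so 180 ∤ 60.

Only the forward direction holds.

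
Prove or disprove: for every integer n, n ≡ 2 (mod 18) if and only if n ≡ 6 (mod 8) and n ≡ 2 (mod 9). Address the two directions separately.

Not equivalent: only (⇐) holds.

(⇐) If n ≡ 6 (mod 8) and n ≡ 2 (mod 9), then by the Chinese remainder theorem n ≡ 38 (mod 72). Since 38 ≡ 2 (mod 18) and 18 ∣ 72, we get n ≡ 2 (mod 18).

(⇒) This fails: n = 56 gives 56 ≡ 2 (mod 18) but 56 ≡ 0 (mod 8), so the conjunction on the right does not hold.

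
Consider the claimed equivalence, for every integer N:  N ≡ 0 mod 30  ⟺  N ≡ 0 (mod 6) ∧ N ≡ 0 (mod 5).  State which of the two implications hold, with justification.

Equivalent; both directions hold.

(⇒) Suppose N ≡ 0 (mod 30); write N = 30j + 0. Since 6 ∣ 30, reducing mod 6 gives N ≡ 0 (mod 6); since 5 ∣ 30, reducing mod 5 gives N ≡ 0 (mod 5).

(⇐) Conversely, if N ≡ 0 (mod 6) and N ≡ 0 (mod 5), then by the Chinese remainder theorem N ≡ 0 (mod 30). This is exactly N ≡ 0 (mod 30).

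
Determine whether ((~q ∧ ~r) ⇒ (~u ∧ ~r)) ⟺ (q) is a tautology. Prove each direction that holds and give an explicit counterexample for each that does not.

Forward direction. This fails. Under r = F, u = F, q = F, the left side is true but the right side is false.

Converse. Assume the antecedent. If r is true, (~q ∧ ~r) ⇒ (~u ∧ ~r) reduces to true regardless of the other variables. If r is false, the antecedent forces (r = F, u = F, q = T) or (r = F, u = T, q = T), and (~q ∧ ~r) ⇒ (~u ∧ ~r) holds there. Either way (~q ∧ ~r) ⇒ (~u ∧ ~r) holds.

Only the converse holds.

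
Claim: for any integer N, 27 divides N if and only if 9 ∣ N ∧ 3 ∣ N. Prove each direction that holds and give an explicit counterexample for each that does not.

Not equivalent: only (⇒) holds.

[⇒] If 27 ∣ N, write N = 27q. Since 27 = 3·9, N = 9·(3q), so 9 ∣ N; and since 27 = 9·3, N = 3·(9q), so 3 ∣ N.

[⇐] This fails: take N = 9. Both 9 ∣ 9 and 3 ∣ 9, yet 9 is not a multiple of 27 (since 9 = 0·27 + 9), so 27 ∤ 9.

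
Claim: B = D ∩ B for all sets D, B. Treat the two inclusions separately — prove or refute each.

Only the reverse inclusion holds.

Forward inclusion. This inclusion fails. Take D = ∅, B = {1}; then 1 ∈ B but 1 ∉ D ∩ B.

Reverse inclusion. Let x ∈ D ∩ B. Then x ∈ D ∩ B, from which x ∈ B.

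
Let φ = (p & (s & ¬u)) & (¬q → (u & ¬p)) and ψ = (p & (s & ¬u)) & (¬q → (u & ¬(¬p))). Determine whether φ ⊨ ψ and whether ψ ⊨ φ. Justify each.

The biconditional holds.

Converse. Assume the antecedent. If q is true, the antecedent forces (q = T, s = T, p = T, u = F), and the consequent holds there. If q is false, the antecedent cannot hold. Either way the consequent holds.

Forward direction. Assume the antecedent. If q is true, the antecedent forces (q = T, s = T, p = T, u = F), and the consequent holds there. If q is false, the antecedent cannot hold. Either way the consequent holds.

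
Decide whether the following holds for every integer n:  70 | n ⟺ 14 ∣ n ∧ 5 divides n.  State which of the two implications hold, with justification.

[⇐] Suppose 14 ∣ n and 5 ∣ n. Any common multiple of 14 and 5 is a multiple of their lcm; here gcd(14, 5) = 1, so lcm(14, 5) = 14·5 = 70, so 70 ∣ n.

[⇒] If 70 ∣ n, write n = 70q. Since 70 = 5·14, n = 14·(5q), so 14 ∣ n; and since 70 = 14·5, n = 5·(14q), so 5 ∣ n.

Equivalent; both directions hold.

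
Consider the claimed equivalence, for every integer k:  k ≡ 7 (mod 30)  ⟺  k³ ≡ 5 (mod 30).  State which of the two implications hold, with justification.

(→) This fails: take k = 7. Then 7 ≡ 7 (mod 30), but 7³ = 343 ≡ 13 (mod 30), not 5.

(←) This fails: take k = 5. Then 5³ = 125 ≡ 5 (mod 30), yet 5 ≡ 5 (mod 30), not 7.

(⇒) fails and (⇐) fails.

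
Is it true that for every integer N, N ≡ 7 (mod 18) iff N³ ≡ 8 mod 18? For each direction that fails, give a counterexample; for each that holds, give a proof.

Both directions fail.

(⟹) This fails: take N = 7. Then 7 ≡ 7 (mod 18), but 7³ = 343 ≡ 1 (mod 18), not 8.

(⟸) This fails: take N = 2. Then 2³ = 8 ≡ 8 (mod 18), yet 2 ≡ 2 (mod 18), not 7.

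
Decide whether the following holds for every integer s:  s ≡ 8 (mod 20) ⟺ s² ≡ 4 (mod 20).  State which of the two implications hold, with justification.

The forward direction holds; the converse fails.

[⇒] Suppose s ≡ 8 (mod 20). Write s = 20j + 8. Then (20j + 8)² = 400j² + 320j + 64 = 20(20j² + 16j + 3) + 4, so s² ≡ 4 (mod 20).

[⇐] This fails: take s = 2. Then 2² = 4 ≡ 4 (mod 20), yet 2 ≡ 2 (mod 20), not 8.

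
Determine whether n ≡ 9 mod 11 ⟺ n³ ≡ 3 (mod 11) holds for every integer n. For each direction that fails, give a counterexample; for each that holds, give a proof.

The biconditional holds.

(→) Suppose n ≡ 9 mod 11. Write n = 11j + 9. Then (11j + 9)³ = 1331j³ + 3267j² + 2673j + 729 = 11(121j³ + 297j² + 243j + 66) + 3, so n³ ≡ 3 (mod 11).

(←) Conversely, suppose n³ ≡ 3 (mod 11). The only residue r in {0, …, 10} with r³ ≡ 3 (mod 11) is r = 9, so n ≡ 9 (mod 11).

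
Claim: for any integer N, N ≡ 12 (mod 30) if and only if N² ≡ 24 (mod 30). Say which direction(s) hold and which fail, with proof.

The forward direction holds; the converse fails.

[⇒] Suppose N ≡ 12 (mod 30). Write N = 30j + 12. Then (30j + 12)² = 900j² + 720j + 144 = 30(30j² + 24j + 4) + 24, so N² ≡ 24 (mod 30).

[⇐] This fails: take N = 18. Then 18² = 324 ≡ 24 (mod 30), yet 18 ≡ 18 (mod 30), not 12.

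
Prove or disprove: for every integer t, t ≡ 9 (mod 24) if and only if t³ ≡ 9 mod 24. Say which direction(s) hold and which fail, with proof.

Both implications hold.

Converse. Suppose t³ ≡ 9 (mod 24). The only residue r in {0, …, 23} with r³ ≡ 9 (mod 24) is r = 9, so t ≡ 9 (mod 24).

Forward direction. Suppose t ≡ 9 (mod 24). Write t = 24j + 9. Then (24j + 9)³ = 13824j³ + 15552j² + 5832j + 729 = 24(576j³ + 648j² + 243j + 30) + 9, so t³ ≡ 9 (mod 24).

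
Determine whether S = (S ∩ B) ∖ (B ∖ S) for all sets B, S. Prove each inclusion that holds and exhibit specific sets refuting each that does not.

(⊇) Let x ∈ (S ∩ B) ∖ (B ∖ S). Then x ∈ B ∩ S, from which x ∈ S.

(⊆) This inclusion fails. Take B = ∅, S = {1}; then 1 ∈ S but 1 ∉ (S ∩ B) ∖ (B ∖ S).

Only the reverse inclusion holds.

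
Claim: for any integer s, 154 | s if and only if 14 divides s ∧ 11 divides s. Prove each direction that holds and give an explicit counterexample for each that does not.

(⟸) Suppose 14 ∣ s and 11 ∣ s. Any common multiple of 14 and 11 is a multiple of their lcm; here gcd(14, 11) = 1, so lcm(14, 11) = 14·11 = 154, so 154 ∣ s.

(⟹) If 154 ∣ s, write s = 154q. Since 154 = 11·14, s = 14·(11q), so 14 ∣ s; and since 154 = 14·11, s = 11·(14q), so 11 ∣ s.

Equivalent; both directions hold.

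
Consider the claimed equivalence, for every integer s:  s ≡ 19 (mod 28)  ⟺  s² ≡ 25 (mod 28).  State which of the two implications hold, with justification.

The forward direction holds; the converse fails.

(⇒) Suppose s ≡ 19 (mod 28). Write s = 28j + 19. Then (28j + 19)² = 784j² + 1064j + 361 = 28(28j² + 38j + 12) + 25, so s² ≡ 25 (mod 28).

(⇐) This fails: take s = 5. Then 5² = 25 ≡ 25 (mod 28), yet 5 ≡ 5 (mod 28), not 19.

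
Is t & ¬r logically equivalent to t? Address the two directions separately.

The forward direction holds; the converse fails.

(→) Assume the antecedent. If r is true, the antecedent cannot hold. If r is false, the antecedent forces (r = F, t = T), and t holds there. Either way t holds.

(←) This fails. Under r = T, t = T, the left side is false but the right side is true.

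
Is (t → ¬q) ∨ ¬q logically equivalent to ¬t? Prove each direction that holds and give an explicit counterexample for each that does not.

[⇒] This fails. Under q = F, t = T, the left side is true but the right side is false.

[⇐] Assume the antecedent. If q is true, the antecedent forces (q = T, t = F), and (t → ¬q) ∨ ¬q holds there. If q is false, (t → ¬q) ∨ ¬q reduces to true regardless of the other variables. Either way (t → ¬q) ∨ ¬q holds.

(⇒) fails; (⇐) holds.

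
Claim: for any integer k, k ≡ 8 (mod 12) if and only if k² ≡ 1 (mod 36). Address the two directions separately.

Neither direction holds.

(→) This fails: take k = 8. Then 8 ≡ 8 (mod 12), but 8² = 64 ≡ 28 (mod 36), not 1.

(←) This fails: take k = 1. Then 1² = 1 ≡ 1 (mod 36), yet 1 ≡ 1 (mod 12), not 8.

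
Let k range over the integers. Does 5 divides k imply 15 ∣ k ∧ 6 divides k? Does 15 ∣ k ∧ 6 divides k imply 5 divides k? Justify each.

(⇒) This fails: take k = 5. Certainly 5 ∣ 5, but 15 ∤ 5.

(⇐) Suppose 15 ∣ k and 6 ∣ k. Any common multiple of 15 and 6 is a multiple of their lcm; here lcm(15, 6) = 15·6/gcd(15, 6) = 90/3 = 30, so 30 ∣ k. Since 5 ∣ 30, it follows that 5 ∣ k.

Not equivalent: only (⇐) holds.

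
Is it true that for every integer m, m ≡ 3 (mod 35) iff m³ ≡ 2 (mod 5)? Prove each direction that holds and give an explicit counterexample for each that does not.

[⇒] Suppose m ≡ 3 (mod 35). Then m³ ≡ 3³ = 27 (mod 35), and since 5 ∣ 35, also m³ ≡ 2 (mod 5).

[⇐] This fails: take m = 8. Then 8³ = 512 ≡ 2 (mod 5), yet 8 ≡ 8 (mod 35), not 3.

Only the forward direction holds.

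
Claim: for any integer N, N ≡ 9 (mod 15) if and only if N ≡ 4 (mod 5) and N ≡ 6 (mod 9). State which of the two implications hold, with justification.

Only the converse holds.

(⇒) This fails: N = 9 gives 9 ≡ 9 (mod 15) but 9 ≡ 0 (mod 9), so the conjunction on the right does not hold.

(⇐) Conversely, if N ≡ 4 (mod 5) and N ≡ 6 (mod 9), then by the Chinese remainder theorem N ≡ 24 (mod 45). Since 24 ≡ 9 (mod 15) and 15 ∣ 45, we get N ≡ 9 (mod 15).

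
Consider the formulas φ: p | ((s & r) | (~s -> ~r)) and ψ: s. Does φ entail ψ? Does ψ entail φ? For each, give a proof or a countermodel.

[⇒] This fails. Under s = F, p = F, r = F, the left side is true but the right side is false.

[⇐] Assume the antecedent. If s is true, p | ((s & r) | (~s -> ~r)) reduces to true regardless of the other variables. If s is false, the antecedent cannot hold. Either way p | ((s & r) | (~s -> ~r)) holds.

Only the converse holds.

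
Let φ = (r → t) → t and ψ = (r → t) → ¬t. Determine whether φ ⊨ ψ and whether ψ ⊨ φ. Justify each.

(⇒) fails and (⇐) fails.

(⇒) This fails. Under r = F, t = T, the left side is true but the right side is false.

(⇐) This fails. Under r = F, t = F, the left side is false but the right side is true.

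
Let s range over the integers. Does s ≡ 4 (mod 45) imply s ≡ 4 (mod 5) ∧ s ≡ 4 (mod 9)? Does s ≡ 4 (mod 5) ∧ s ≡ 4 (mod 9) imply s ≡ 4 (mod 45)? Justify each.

Forward direction. Suppose s ≡ 4 (mod 45); write s = 45j + 4. Since 5 ∣ 45, reducing mod 5 gives s ≡ 4 (mod 5); since 9 ∣ 45, reducing mod 9 gives s ≡ 4 (mod 9).

Converse. If s ≡ 4 (mod 5) and s ≡ 4 (mod 9), then by the Chinese remainder theorem s ≡ 4 (mod 45). This is exactly s ≡ 4 (mod 45).

Both directions hold; the statement is true.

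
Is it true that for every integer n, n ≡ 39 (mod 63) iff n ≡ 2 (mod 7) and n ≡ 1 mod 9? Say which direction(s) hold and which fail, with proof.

Both directions fail.

Forward direction. This fails: n = 39 gives 39 ≡ 39 (mod 63) but 39 ≡ 4 (mod 7), so the conjunction on the right does not hold.

Converse. This fails: n = 37 satisfies both congruences on the right (37 ≡ 2 mod 7 and 37 ≡ 1 mod 9) yet 37 ≡ 37 (mod 63), not 39.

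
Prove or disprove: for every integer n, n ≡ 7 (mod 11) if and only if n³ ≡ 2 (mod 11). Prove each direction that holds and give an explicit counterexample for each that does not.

Converse. Suppose n³ ≡ 2 (mod 11). The only residue r in {0, …, 10} with r³ ≡ 2 (mod 11) is r = 7, so n ≡ 7 (mod 11).

Forward direction. Suppose n ≡ 7 (mod 11). Write n = 11j + 7. Then (11j + 7)³ = 1331j³ + 2541j² + 1617j + 343 = 11(121j³ + 231j² + 147j + 31) + 2, so n³ ≡ 2 (mod 11).

Both directions hold.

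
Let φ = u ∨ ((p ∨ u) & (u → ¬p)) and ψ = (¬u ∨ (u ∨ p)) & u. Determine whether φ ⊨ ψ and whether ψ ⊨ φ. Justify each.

Not equivalent: only (⇐) holds.

Forward direction. This fails. Under p = T, u = F, the left side is true but the right side is false.

Converse. Assume the antecedent. If p is true, u ∨ ((p ∨ u) & (u → ¬p)) reduces to true regardless of the other variables. If p is false, the antecedent forces (p = F, u = T), and u ∨ ((p ∨ u) & (u → ¬p)) holds there. Either way u ∨ ((p ∨ u) & (u → ¬p)) holds.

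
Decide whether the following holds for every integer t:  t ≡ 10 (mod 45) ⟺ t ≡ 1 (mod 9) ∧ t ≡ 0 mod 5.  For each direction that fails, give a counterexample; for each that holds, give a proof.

Both directions hold.

[⇒] Suppose t ≡ 10 (mod 45); write t = 45j + 10. Since 9 ∣ 45, reducing mod 9 gives t ≡ 10 ≡ 1 (mod 9); since 5 ∣ 45, reducing mod 5 gives t ≡ 10 ≡ 0 (mod 5).

[⇐] Conversely, if t ≡ 1 (mod 9) and t ≡ 0 (mod 5), then by the Chinese remainder theorem t ≡ 10 (mod 45). This is exactly t ≡ 10 (mod 45).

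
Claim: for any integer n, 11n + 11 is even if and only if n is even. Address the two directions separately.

[⇒] This fails: n = 7 gives 11n + 11 = 88, which is even, but 7 is odd, not even.

[⇐] This also fails: n = 6 is even, but 11n + 11 = 77 is odd, not even.

Both directions fail.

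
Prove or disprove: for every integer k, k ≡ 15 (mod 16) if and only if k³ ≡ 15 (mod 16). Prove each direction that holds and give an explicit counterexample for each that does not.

Forward direction. Suppose k ≡ 15 (mod 16). Write k = 16j + 15. Then (16j + 15)³ = 4096j³ + 11520j² + 10800j + 3375 = 16(256j³ + 720j² + 675j + 210) + 15, so k³ ≡ 15 (mod 16).

Converse. Suppose k³ ≡ 15 (mod 16). The only residue r in {0, …, 15} with r³ ≡ 15 (mod 16) is r = 15, so k ≡ 15 (mod 16).

Both directions hold; the statement is true.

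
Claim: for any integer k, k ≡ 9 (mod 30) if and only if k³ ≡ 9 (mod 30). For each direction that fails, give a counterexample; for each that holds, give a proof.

Equivalent; both directions hold.

(⇒) Suppose k ≡ 9 (mod 30). Write k = 30j + 9. Then (30j + 9)³ = 27000j³ + 24300j² + 7290j + 729 = 30(900j³ + 810j² + 243j + 24) + 9, so k³ ≡ 9 (mod 30).

(⇐) Conversely, suppose k³ ≡ 9 (mod 30). The only residue r in {0, …, 29} with r³ ≡ 9 (mod 30) is r = 9, so k ≡ 9 (mod 30).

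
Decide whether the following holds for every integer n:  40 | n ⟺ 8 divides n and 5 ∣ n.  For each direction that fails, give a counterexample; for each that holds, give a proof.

(⟹) If 40 ∣ n, write n = 40q. Since 40 = 5·8, n = 8·(5q), so 8 ∣ n; and since 40 = 8·5, n = 5·(8q), so 5 ∣ n.

(⟸) Suppose 8 ∣ n and 5 ∣ n. Any common multiple of 8 and 5 is a multiple of their lcm; here gcd(8, 5) = 1, so lcm(8, 5) = 8·5 = 40, so 40 ∣ n.

Both directions hold; the statement is true.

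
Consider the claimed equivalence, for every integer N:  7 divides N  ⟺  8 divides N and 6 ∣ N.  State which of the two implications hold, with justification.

(⟹) This fails: take N = 7. Certainly 7 ∣ 7, but 8 ∤ 7.

(⟸) This fails: take N = 24. Both 8 ∣ 24 and 6 ∣ 24, yet 24 is not a multiple of 7 (since 24 = 3·7 + 3), so 7 ∤ 24.

Neither direction holds.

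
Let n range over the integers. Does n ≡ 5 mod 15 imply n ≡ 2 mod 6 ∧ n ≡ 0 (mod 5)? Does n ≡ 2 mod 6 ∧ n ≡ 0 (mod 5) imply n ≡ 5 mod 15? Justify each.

[⇒] This fails: n = 5 gives 5 ≡ 5 (mod 15) but 5 ≡ 5 (mod 6), so the conjunction on the right does not hold.

[⇐] Conversely, if n ≡ 2 (mod 6) and n ≡ 0 (mod 5), then by the Chinese remainder theorem n ≡ 20 (mod 30). Since 20 ≡ 5 (mod 15) and 15 ∣ 30, we get n ≡ 5 (mod 15).

Only the reverse direction holds.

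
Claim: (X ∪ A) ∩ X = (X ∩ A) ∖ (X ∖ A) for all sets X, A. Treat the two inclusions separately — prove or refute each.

(⟹) This inclusion fails. Take X = {1}, A = ∅; then 1 ∈ (X ∪ A) ∩ X but 1 ∉ (X ∩ A) ∖ (X ∖ A).

(⟸) Let x ∈ (X ∩ A) ∖ (X ∖ A). Then x ∈ X ∩ A, from which x ∈ (X ∪ A) ∩ X.

The sets are not equal: only the reverse inclusion holds.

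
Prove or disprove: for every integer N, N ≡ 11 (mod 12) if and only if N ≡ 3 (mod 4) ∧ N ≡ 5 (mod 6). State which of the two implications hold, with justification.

(⟸) If N ≡ 3 (mod 4) and N ≡ 5 (mod 6), then by the Chinese remainder theorem N ≡ 11 (mod 12). This is exactly N ≡ 11 (mod 12).

(⟹) Suppose N ≡ 11 (mod 12); write N = 12j + 11. Since 4 ∣ 12, reducing mod 4 gives N ≡ 11 ≡ 3 (mod 4); since 6 ∣ 12, reducing mod 6 gives N ≡ 11 ≡ 5 (mod 6).

Both directions hold; the statement is true.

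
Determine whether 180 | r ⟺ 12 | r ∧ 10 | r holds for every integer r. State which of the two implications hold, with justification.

(→) If 180 ∣ r, write r = 180q. Since 180 = 15·12, r = 12·(15q), so 12 ∣ r; and since 180 = 18·10, r = 10·(18q), so 10 ∣ r.

(←) This fails: take r = 60. Both 12 ∣ 60 and 10 ∣ 60, yet 60 is not a multiple of 180 (since 60 = 0·180 + 60), so 180 ∤ 60.

Only the forward implication holds.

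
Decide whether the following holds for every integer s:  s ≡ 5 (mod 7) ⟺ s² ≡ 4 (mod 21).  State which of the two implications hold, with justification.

(⇒) fails and (⇐) fails.

Forward direction. This fails: take s = 12. Then 12 ≡ 5 (mod 7), but 12² = 144 ≡ 18 (mod 21), not 4.

Converse. This fails: take s = 2. Then 2² = 4 ≡ 4 (mod 21), yet 2 ≡ 2 (mod 7), not 5.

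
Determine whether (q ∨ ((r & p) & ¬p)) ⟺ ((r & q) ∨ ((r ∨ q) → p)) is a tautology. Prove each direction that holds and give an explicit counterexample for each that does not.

Neither direction holds.

(→) This fails. Under q = T, r = F, p = F, the left side is true but the right side is false.

(←) This fails. Under q = F, r = F, p = F, the left side is false but the right side is true.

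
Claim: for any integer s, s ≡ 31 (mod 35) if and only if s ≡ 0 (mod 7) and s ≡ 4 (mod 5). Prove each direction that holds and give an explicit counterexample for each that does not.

Both directions fail.

(→) This fails: s = 31 gives 31 ≡ 31 (mod 35) but 31 ≡ 3 (mod 7), so the conjunction on the right does not hold.

(←) This fails: s = 14 satisfies both congruences on the right (14 ≡ 0 mod 7 and 14 ≡ 4 mod 5) yet 14 ≡ 14 (mod 35), not 31.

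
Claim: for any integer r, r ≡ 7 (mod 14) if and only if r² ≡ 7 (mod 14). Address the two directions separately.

(⇒) Suppose r ≡ 7 (mod 14). Write r = 14j + 7. Then (14j + 7)² = 196j² + 196j + 49 = 14(14j² + 14j + 3) + 7, so r² ≡ 7 (mod 14).

(⇐) Conversely, suppose r² ≡ 7 (mod 14). The only residue r in {0, …, 13} with r² ≡ 7 (mod 14) is r = 7, so r ≡ 7 (mod 14).

The biconditional holds.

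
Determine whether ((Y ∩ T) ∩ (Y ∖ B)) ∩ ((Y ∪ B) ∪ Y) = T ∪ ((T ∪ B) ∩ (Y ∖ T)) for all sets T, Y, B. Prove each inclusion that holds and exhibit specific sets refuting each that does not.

(⟹) Let x ∈ ((Y ∩ T) ∩ (Y ∖ B)) ∩ ((Y ∪ B) ∪ Y). Then x ∈ T ∩ Y and x ∉ B, from which x ∈ T ∪ ((T ∪ B) ∩ (Y ∖ T)).

(⟸) This inclusion fails. Take T = {1}, Y = ∅, B = ∅; then 1 ∈ T ∪ ((T ∪ B) ∩ (Y ∖ T)) but 1 ∉ ((Y ∩ T) ∩ (Y ∖ B)) ∩ ((Y ∪ B) ∪ Y).

(⊆) holds; (⊇) fails.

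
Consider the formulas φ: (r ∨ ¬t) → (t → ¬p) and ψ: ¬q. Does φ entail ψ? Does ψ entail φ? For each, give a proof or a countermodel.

Both directions fail.

(⟹) This fails. Under p = F, t = F, q = T, r = F, the left side is true but the right side is false.

(⟸) This fails. Under p = T, t = T, q = F, r = T, the left side is false but the right side is true.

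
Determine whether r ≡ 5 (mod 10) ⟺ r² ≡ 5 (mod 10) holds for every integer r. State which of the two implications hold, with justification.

(⟹) Suppose r ≡ 5 (mod 10). Write r = 10j + 5. Then (10j + 5)² = 100j² + 100j + 25 = 10(10j² + 10j + 2) + 5, so r² ≡ 5 (mod 10).

(⟸) For the converse, argue contrapositively. If r ≢ 5 (mod 10), then r is congruent to one of 0, 1, 2, 3, 4, 6, 7, 8, 9 modulo 10, and these give r² ≡ 0, 1, 4, 9, 6, 6, 9, 4, 1 respectively — never 5.

Both directions hold; the statement is true.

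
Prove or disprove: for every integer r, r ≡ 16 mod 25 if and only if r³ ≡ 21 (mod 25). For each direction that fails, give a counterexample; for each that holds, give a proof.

(⇒) Suppose r ≡ 16 mod 25. Write r = 25j + 16. Then (25j + 16)³ = 15625j³ + 30000j² + 19200j + 4096 = 25(625j³ + 1200j² + 768j + 163) + 21, so r³ ≡ 21 (mod 25).

(⇐) Conversely, suppose r³ ≡ 21 (mod 25). The only residue r in {0, …, 24} with r³ ≡ 21 (mod 25) is r = 16, so r ≡ 16 (mod 25).

Both directions hold; the statement is true.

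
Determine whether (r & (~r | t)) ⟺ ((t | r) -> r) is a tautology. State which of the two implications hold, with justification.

Forward direction. Assume the antecedent. If t is true, the antecedent forces (t = T, r = T), and (t | r) -> r holds there. If t is false, the antecedent cannot hold. Either way (t | r) -> r holds.

Converse. This fails. Under t = F, r = F, the left side is false but the right side is true.

Only the forward implication holds.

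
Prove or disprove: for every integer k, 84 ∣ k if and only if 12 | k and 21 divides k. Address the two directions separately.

(⇒) If 84 ∣ k, write k = 84q. Since 84 = 7·12, k = 12·(7q), so 12 ∣ k; and since 84 = 4·21, k = 21·(4q), so 21 ∣ k.

(⇐) Suppose 12 ∣ k and 21 ∣ k. Any common multiple of 12 and 21 is a multiple of their lcm; here lcm(12, 21) = 12·21/gcd(12, 21) = 252/3 = 84, so 84 ∣ k.

Both implications hold.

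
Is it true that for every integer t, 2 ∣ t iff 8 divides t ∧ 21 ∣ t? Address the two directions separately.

(⟹) This fails: take t = 2. Certainly 2 ∣ 2, but 8 ∤ 2.

(⟸) Suppose 8 ∣ t and 21 ∣ t. Any common multiple of 8 and 21 is a multiple of their lcm; here gcd(8, 21) = 1, so lcm(8, 21) = 8·21 = 168, so 168 ∣ t. Since 2 ∣ 168, it follows that 2 ∣ t.

The forward direction fails; the converse holds.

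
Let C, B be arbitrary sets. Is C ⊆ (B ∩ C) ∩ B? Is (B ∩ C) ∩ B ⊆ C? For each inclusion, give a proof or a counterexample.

The sets are not equal: only the reverse inclusion holds.

Reverse inclusion. Let x ∈ (B ∩ C) ∩ B. Then x ∈ C ∩ B, from which x ∈ C.

Forward inclusion. This inclusion fails. Take C = {1}, B = ∅; then 1 ∈ C but 1 ∉ (B ∩ C) ∩ B.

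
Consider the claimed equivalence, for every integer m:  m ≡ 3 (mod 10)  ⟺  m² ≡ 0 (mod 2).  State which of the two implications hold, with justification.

(→) This fails: take m = 3. Then 3 ≡ 3 (mod 10), but 3² = 9 ≡ 1 (mod 2), not 0.

(←) This fails: take m = 0. Then 0² = 0 ≡ 0 (mod 2), yet 0 ≡ 0 (mod 10), not 3.

Neither direction holds.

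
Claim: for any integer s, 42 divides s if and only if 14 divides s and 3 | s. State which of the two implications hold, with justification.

Both directions hold; the statement is true.

[⇒] If 42 ∣ s, write s = 42q. Since 42 = 3·14, s = 14·(3q), so 14 ∣ s; and since 42 = 14·3, s = 3·(14q), so 3 ∣ s.

[⇐] Suppose 14 ∣ s and 3 ∣ s. Any common multiple of 14 and 3 is a multiple of their lcm; here gcd(14, 3) = 1, so lcm(14, 3) = 14·3 = 42, so 42 ∣ s.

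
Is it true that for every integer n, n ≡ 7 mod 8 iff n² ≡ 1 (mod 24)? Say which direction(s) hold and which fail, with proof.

(→) This fails: take n = 15. Then 15 ≡ 7 (mod 8), but 15² = 225 ≡ 9 (mod 24), not 1.

(←) This fails: take n = 1. Then 1² = 1 ≡ 1 (mod 24), yet 1 ≡ 1 (mod 8), not 7.

Neither implication holds.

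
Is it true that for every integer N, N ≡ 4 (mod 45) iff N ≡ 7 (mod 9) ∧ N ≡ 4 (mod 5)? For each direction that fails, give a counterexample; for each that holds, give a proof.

(⇒) fails and (⇐) fails.

(⟹) This fails: N = 4 gives 4 ≡ 4 (mod 45) but 4 ≡ 4 (mod 9), so the conjunction on the right does not hold.

(⟸) This fails: N = 34 satisfies both congruences on the right (34 ≡ 7 mod 9 and 34 ≡ 4 mod 5) yet 34 ≡ 34 (mod 45), not 4.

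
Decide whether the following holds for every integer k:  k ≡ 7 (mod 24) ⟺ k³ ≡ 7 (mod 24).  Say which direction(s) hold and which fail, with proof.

Equivalent; both directions hold.

(→) Suppose k ≡ 7 (mod 24). Write k = 24j + 7. Then (24j + 7)³ = 13824j³ + 12096j² + 3528j + 343 = 24(576j³ + 504j² + 147j + 14) + 7, so k³ ≡ 7 (mod 24).

(←) Conversely, suppose k³ ≡ 7 (mod 24). The only residue r in {0, …, 23} with r³ ≡ 7 (mod 24) is r = 7, so k ≡ 7 (mod 24).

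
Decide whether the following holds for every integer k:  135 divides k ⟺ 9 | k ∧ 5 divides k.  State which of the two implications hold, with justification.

Only the forward implication holds.

(→) If 135 ∣ k, write k = 135q. Since 135 = 15·9, k = 9·(15q), so 9 ∣ k; and since 135 = 27·5, k = 5·(27q), so 5 ∣ k.

(←) This fails: take k = 45. Both 9 ∣ 45 and 5 ∣ 45, yet 45 is not a multiple of 135 (since 45 = 0·135 + 45), so 135 ∤ 45.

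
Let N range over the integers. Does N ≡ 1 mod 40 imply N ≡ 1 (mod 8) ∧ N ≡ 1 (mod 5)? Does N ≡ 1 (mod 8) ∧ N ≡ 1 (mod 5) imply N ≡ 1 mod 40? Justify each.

The biconditional holds.

(⇐) If N ≡ 1 (mod 8) and N ≡ 1 (mod 5), then by the Chinese remainder theorem N ≡ 1 (mod 40). This is exactly N ≡ 1 (mod 40).

(⇒) Suppose N ≡ 1 (mod 40); write N = 40j + 1. Since 8 ∣ 40, reducing mod 8 gives N ≡ 1 (mod 8); since 5 ∣ 40, reducing mod 5 gives N ≡ 1 (mod 5).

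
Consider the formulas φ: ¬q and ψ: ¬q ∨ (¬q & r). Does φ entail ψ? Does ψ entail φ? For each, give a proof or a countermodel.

Forward direction. Assume the antecedent. If r is true, the antecedent forces (r = T, q = F), and ¬q ∨ (¬q & r) holds there. If r is false, the antecedent forces (r = F, q = F), and ¬q ∨ (¬q & r) holds there. Either way ¬q ∨ (¬q & r) holds.

Converse. Assume the antecedent. If r is true, the antecedent forces (r = T, q = F), and ¬q holds there. If r is false, the antecedent forces (r = F, q = F), and ¬q holds there. Either way ¬q holds.

The biconditional holds.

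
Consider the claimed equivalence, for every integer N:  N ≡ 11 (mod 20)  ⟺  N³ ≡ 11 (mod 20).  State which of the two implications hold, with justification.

Both directions hold.

(⟹) Suppose N ≡ 11 (mod 20). Write N = 20j + 11. Then (20j + 11)³ = 8000j³ + 13200j² + 7260j + 1331 = 20(400j³ + 660j² + 363j + 66) + 11, so N³ ≡ 11 (mod 20).

(⟸) Conversely, suppose N³ ≡ 11 (mod 20). The only residue r in {0, …, 19} with r³ ≡ 11 (mod 20) is r = 11, so N ≡ 11 (mod 20).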